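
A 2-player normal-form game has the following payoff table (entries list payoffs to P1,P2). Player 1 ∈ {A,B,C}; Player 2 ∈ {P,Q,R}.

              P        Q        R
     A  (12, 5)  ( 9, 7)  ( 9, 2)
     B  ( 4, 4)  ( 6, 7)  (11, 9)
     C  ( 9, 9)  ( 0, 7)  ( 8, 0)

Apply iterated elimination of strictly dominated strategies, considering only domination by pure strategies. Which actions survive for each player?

P1 drop C (A beats it: P:12>9 Q:9>0 R:9>8)
P2 drop P (Q beats it: A:7>5 B:7>4)
P1→{A,B} P2→{Q,R}

Survivors P1:{A,B} P2:{Q,R}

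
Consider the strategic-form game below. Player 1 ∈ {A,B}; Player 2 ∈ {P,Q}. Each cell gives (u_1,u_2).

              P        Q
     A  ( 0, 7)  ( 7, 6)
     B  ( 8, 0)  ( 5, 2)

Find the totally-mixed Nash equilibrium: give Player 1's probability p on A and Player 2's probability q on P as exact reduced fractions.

P1 mixes 2/3 on A; P2 mixes 1/5 on P

P1 indiff ⇒ q·0+(1-q)·7 = q·8+(1-q)·5 ⇒ q(-8) = (1-q)(-2) ⇒ q = 1/5
P2 indiff ⇒ p·7+(1-p)·0 = p·6+(1-p)·2 ⇒ p(1) = (1-p)(2) ⇒ p = 2/3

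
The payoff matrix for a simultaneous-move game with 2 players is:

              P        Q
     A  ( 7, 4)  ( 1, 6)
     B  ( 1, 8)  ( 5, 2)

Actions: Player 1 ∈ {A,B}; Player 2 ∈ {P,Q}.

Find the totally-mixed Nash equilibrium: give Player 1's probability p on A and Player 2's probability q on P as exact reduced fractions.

(p,q) = (3/4, 2/5)

P1 indiff ⇒ q·7+(1-q)·1 = q·1+(1-q)·5 ⇒ q(6) = (1-q)(4) ⇒ q = 2/5
P2 indiff ⇒ p·4+(1-p)·8 = p·6+(1-p)·2 ⇒ p(-2) = (1-p)(-6) ⇒ p = 3/4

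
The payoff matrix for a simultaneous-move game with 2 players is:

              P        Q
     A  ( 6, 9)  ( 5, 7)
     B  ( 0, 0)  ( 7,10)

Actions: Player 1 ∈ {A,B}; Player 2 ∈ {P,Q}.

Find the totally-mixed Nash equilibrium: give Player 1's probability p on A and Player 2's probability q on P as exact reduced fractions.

p=5/6, q=1/4

P1 indiff ⇒ q·6+(1-q)·5 = q·0+(1-q)·7 ⇒ q(6) = (1-q)(2) ⇒ q = 1/4
P2 indiff ⇒ p·9+(1-p)·0 = p·7+(1-p)·10 ⇒ p(2) = (1-p)(10) ⇒ p = 5/6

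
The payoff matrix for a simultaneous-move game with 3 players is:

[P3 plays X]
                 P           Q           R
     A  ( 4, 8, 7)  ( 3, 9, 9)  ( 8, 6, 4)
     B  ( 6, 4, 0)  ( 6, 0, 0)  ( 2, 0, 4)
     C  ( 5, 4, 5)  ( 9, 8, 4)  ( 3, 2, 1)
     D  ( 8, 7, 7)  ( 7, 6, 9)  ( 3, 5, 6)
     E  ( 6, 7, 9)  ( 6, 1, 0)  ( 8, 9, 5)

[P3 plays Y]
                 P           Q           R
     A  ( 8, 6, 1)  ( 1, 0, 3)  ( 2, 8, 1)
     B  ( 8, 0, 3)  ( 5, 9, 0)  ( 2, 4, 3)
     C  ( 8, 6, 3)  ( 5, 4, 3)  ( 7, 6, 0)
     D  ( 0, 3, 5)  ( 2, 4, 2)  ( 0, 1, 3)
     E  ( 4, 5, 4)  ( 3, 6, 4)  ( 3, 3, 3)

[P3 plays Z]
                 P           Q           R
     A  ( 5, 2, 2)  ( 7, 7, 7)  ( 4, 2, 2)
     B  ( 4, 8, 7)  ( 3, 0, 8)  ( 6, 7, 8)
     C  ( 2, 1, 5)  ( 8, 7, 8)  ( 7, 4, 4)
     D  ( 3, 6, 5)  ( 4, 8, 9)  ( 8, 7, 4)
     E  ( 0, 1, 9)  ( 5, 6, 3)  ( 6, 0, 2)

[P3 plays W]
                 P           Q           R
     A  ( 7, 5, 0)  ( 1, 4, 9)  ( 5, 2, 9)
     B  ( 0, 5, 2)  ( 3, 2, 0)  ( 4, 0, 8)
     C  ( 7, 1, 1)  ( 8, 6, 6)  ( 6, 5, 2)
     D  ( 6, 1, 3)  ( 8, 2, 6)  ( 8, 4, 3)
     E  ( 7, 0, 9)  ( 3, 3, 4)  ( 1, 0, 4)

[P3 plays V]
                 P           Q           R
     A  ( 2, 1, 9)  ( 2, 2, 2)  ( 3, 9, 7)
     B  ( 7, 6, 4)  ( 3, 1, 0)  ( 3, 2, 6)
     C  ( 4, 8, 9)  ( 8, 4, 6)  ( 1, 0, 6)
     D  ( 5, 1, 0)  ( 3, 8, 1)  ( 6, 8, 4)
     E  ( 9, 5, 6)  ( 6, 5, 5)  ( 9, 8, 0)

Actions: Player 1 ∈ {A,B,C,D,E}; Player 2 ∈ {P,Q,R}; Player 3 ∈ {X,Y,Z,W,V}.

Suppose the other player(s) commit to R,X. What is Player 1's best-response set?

u_1(A vs R,X) = 8
u_1(B vs R,X) = 2
u_1(C vs R,X) = 3
u_1(D vs R,X) = 3
u_1(E vs R,X) = 8
max payoff 8 at {A,E}

BR_1 = {A,E}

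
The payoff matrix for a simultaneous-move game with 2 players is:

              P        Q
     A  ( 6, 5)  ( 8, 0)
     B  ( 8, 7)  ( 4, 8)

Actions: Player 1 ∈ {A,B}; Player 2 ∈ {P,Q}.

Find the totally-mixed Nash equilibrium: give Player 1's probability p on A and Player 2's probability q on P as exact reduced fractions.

P1 mixes 1/6 on A; P2 mixes 2/3 on P

P1 indiff ⇒ q·6+(1-q)·8 = q·8+(1-q)·4 ⇒ q(-2) = (1-q)(-4) ⇒ q = 2/3
P2 indiff ⇒ p·5+(1-p)·7 = p·0+(1-p)·8 ⇒ p(5) = (1-p)(1) ⇒ p = 1/6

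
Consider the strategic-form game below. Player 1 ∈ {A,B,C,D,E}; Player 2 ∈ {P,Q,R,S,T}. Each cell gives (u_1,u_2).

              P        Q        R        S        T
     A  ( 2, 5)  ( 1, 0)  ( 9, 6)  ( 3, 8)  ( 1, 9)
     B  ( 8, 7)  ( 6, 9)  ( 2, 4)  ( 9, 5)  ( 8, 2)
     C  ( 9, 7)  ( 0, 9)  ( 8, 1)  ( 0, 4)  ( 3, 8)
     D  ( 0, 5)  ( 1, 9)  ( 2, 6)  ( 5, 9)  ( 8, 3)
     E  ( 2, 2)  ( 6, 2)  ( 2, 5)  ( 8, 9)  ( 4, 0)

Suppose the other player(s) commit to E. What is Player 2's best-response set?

P2 best: {S}

u_2(P vs E) = 2
u_2(Q vs E) = 2
u_2(R vs E) = 5
u_2(S vs E) = 9
u_2(T vs E) = 0
max payoff 9 at {S}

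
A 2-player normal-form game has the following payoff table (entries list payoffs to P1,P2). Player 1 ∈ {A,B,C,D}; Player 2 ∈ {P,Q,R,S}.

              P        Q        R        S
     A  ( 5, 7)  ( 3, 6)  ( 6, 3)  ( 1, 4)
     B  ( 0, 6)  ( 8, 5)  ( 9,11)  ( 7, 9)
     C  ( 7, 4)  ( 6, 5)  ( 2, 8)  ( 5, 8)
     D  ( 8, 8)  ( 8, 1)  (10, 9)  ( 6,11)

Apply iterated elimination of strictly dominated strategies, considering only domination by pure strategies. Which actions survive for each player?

P1 drop A (D beats it: P:8>5 Q:8>3 R:10>6 S:6>1)
P1 drop C (D beats it: P:8>7 Q:8>6 R:10>2 S:6>5)
P2 drop P (R beats it: B:11>6 D:9>8)
P2 drop Q (R beats it: B:11>5 D:9>1)
P1→{B,D} P2→{R,S}

Survivors P1:{B,D} P2:{R,S}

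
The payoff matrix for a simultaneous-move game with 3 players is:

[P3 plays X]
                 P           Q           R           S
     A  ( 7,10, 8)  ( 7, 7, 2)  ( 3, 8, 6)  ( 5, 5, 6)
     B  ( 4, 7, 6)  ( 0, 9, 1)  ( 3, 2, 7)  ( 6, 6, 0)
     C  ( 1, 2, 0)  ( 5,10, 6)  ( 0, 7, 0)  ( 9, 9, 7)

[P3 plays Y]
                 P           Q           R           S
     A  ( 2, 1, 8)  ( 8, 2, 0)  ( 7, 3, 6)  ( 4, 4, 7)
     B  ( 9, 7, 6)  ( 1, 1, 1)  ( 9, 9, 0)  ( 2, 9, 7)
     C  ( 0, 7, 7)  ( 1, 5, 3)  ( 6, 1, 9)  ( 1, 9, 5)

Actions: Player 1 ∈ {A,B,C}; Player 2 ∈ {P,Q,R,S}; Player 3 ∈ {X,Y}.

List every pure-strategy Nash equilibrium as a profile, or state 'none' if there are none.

NE set: (A,P,X), (A,S,Y)

(A,P,X): NE
(A,P,Y): not NE [P1→B gives 9>2; P2→S gives 4>1]
(A,Q,X): not NE [P2→P gives 10>7]
(A,Q,Y): not NE [P2→S gives 4>2; P3→X gives 2>0]
(A,R,X): not NE [P2→P gives 10>8]
(A,R,Y): not NE [P1→B gives 9>7; P2→S gives 4>3]
(A,S,X): not NE [P1→C gives 9>5; P2→P gives 10>5; P3→Y gives 7>6]
(A,S,Y): NE
(B,P,X): not NE [P1→A gives 7>4; P2→Q gives 9>7]
(B,P,Y): not NE [P2→S gives 9>7]
(B,Q,X): not NE [P1→A gives 7>0]
(B,Q,Y): not NE [P1→A gives 8>1; P2→S gives 9>1]
(B,R,X): not NE [P2→Q gives 9>2]
(B,R,Y): not NE [P3→X gives 7>0]
(B,S,X): not NE [P1→C gives 9>6; P2→Q gives 9>6; P3→Y gives 7>0]
(B,S,Y): not NE [P1→A gives 4>2]
(C,P,X): not NE [P1→A gives 7>1; P2→Q gives 10>2; P3→Y gives 7>0]
(C,P,Y): not NE [P1→B gives 9>0; P2→S gives 9>7]
(C,Q,X): not NE [P1→A gives 7>5]
(C,Q,Y): not NE [P1→A gives 8>1; P2→S gives 9>5; P3→X gives 6>3]
(C,R,X): not NE [P1→B gives 3>0; P2→Q gives 10>7; P3→Y gives 9>0]
(C,R,Y): not NE [P1→B gives 9>6; P2→S gives 9>1]
(C,S,X): not NE [P2→Q gives 10>9]
(C,S,Y): not NE [P1→A gives 4>1; P3→X gives 7>5]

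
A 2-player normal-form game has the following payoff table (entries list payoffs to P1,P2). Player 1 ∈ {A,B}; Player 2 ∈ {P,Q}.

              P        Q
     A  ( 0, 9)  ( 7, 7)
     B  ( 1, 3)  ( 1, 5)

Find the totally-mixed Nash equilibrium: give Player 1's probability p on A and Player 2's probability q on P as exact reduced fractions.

P1 indiff ⇒ q·0+(1-q)·7 = q·1+(1-q)·1 ⇒ q(-1) = (1-q)(-6) ⇒ q = 6/7
P2 indiff ⇒ p·9+(1-p)·3 = p·7+(1-p)·5 ⇒ p(2) = (1-p)(2) ⇒ p = 1/2

p=1/2, q=6/7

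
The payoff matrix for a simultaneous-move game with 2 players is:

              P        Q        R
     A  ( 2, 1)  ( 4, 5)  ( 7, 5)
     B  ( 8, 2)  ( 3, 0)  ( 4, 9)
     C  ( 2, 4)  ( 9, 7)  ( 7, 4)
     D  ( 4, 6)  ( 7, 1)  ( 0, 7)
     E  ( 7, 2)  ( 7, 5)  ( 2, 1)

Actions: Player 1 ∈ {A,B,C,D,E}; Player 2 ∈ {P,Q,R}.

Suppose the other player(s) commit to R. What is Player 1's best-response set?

u_1(A vs R) = 7
u_1(B vs R) = 4
u_1(C vs R) = 7
u_1(D vs R) = 0
u_1(E vs R) = 2
max payoff 7 at {A,C}

BR_1 = {A,C}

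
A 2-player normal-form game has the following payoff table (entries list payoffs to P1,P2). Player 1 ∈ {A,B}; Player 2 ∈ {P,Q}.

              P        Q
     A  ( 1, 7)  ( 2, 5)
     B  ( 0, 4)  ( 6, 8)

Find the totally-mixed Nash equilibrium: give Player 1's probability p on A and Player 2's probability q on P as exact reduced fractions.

P1 indiff ⇒ q·1+(1-q)·2 = q·0+(1-q)·6 ⇒ q(1) = (1-q)(4) ⇒ q = 4/5
P2 indiff ⇒ p·7+(1-p)·4 = p·5+(1-p)·8 ⇒ p(2) = (1-p)(4) ⇒ p = 2/3

P1 mixes 2/3 on A; P2 mixes 4/5 on P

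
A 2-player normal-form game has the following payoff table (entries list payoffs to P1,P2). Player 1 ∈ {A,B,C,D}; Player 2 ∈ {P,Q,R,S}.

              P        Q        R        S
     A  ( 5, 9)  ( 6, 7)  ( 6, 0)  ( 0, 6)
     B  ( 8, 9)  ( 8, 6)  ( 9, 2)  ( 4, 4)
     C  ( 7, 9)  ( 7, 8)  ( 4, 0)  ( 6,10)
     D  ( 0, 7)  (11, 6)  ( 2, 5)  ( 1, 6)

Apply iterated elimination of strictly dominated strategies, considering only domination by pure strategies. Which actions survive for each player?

P1 drop A (B beats it: P:8>5 Q:8>6 R:9>6 S:4>0)
P2 drop Q (P beats it: B:9>6 C:9>8 D:7>6)
P1 drop D (B beats it: P:8>0 R:9>2 S:4>1)
P2 drop R (P beats it: B:9>2 C:9>0)
P1→{B,C} P2→{P,S}

Remaining: P1:{B,C} P2:{P,S}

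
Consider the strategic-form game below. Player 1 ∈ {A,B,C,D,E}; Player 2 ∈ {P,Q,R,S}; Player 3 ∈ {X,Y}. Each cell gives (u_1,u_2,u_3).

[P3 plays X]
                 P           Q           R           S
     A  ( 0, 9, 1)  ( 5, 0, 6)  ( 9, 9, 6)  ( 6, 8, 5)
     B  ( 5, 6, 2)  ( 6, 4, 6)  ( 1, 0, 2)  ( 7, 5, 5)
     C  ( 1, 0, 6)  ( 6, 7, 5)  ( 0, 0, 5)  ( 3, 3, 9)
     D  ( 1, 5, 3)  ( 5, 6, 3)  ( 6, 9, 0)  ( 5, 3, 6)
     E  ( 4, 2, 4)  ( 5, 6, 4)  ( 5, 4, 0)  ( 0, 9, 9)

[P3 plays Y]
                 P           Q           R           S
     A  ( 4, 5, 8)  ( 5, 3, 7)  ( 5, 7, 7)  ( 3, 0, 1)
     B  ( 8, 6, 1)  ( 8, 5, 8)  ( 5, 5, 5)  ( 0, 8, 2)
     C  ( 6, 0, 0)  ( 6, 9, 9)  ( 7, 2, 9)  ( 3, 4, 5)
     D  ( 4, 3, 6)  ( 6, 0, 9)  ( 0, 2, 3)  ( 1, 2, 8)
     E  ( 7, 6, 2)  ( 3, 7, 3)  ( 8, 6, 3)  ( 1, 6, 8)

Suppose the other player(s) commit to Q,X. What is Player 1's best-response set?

u_1(A vs Q,X) = 5
u_1(B vs Q,X) = 6
u_1(C vs Q,X) = 6
u_1(D vs Q,X) = 5
u_1(E vs Q,X) = 5
max payoff 6 at {B,C}

BR_1 = {B,C}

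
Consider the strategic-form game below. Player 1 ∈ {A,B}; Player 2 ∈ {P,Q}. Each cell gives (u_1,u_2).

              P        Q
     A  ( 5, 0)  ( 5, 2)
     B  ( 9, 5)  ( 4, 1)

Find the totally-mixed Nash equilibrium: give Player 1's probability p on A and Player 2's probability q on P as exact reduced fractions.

P1 indiff ⇒ q·5+(1-q)·5 = q·9+(1-q)·4 ⇒ q(-4) = (1-q)(-1) ⇒ q = 1/5
P2 indiff ⇒ p·0+(1-p)·5 = p·2+(1-p)·1 ⇒ p(-2) = (1-p)(-4) ⇒ p = 2/3

p=2/3, q=1/5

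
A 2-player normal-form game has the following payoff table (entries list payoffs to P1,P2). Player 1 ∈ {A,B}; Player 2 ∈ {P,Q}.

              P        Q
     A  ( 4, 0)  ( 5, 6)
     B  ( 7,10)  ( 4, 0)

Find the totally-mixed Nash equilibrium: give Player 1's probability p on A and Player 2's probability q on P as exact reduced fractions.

(p,q) = (5/8, 1/4)

P1 indiff ⇒ q·4+(1-q)·5 = q·7+(1-q)·4 ⇒ q(-3) = (1-q)(-1) ⇒ q = 1/4
P2 indiff ⇒ p·0+(1-p)·10 = p·6+(1-p)·0 ⇒ p(-6) = (1-p)(-10) ⇒ p = 5/8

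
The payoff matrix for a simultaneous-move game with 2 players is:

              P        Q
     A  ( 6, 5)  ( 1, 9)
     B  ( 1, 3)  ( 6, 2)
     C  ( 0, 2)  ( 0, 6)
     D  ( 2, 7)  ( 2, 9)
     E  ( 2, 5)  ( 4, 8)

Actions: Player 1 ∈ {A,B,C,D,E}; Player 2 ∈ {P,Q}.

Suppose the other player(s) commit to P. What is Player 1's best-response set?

u_1(A vs P) = 6
u_1(B vs P) = 1
u_1(C vs P) = 0
u_1(D vs P) = 2
u_1(E vs P) = 2
max payoff 6 at {A}

BR_1 = {A}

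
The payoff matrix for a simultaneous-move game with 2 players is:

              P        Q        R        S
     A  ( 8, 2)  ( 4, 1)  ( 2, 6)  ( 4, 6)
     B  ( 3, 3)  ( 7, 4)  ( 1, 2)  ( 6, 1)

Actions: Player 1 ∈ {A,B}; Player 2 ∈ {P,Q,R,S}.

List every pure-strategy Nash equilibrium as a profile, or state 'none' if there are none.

Nash profiles: (A,R), (B,Q)

(A,P): not NE [P2→S gives 6>2]
(A,Q): not NE [P1→B gives 7>4; P2→S gives 6>1]
(A,R): NE
(A,S): not NE [P1→B gives 6>4]
(B,P): not NE [P1→A gives 8>3; P2→Q gives 4>3]
(B,Q): NE
(B,R): not NE [P1→A gives 2>1; P2→Q gives 4>2]
(B,S): not NE [P2→Q gives 4>1]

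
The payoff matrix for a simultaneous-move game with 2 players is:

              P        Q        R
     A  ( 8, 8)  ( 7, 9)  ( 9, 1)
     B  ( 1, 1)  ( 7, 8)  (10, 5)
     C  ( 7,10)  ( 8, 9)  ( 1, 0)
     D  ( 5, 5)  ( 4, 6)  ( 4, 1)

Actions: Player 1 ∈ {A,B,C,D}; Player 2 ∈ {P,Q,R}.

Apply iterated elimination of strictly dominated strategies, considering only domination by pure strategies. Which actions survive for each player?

P1 drop D (A beats it: P:8>5 Q:7>4 R:9>4)
P2 drop R (Q beats it: A:9>1 B:8>5 C:9>0)
P1 drop B (C beats it: P:7>1 Q:8>7)
P1→{A,C} P2→{P,Q}

IESDS → P1:{A,C} P2:{P,Q}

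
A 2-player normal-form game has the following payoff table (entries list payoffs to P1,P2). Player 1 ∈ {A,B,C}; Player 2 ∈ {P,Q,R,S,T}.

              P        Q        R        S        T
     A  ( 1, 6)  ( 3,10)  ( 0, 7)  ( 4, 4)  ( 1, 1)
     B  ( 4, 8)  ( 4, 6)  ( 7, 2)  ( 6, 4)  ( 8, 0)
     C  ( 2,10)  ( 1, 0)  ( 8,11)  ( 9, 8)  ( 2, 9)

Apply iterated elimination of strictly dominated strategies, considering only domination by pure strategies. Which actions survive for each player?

P1 drop A (B beats it: P:4>1 Q:4>3 R:7>0 S:6>4 T:8>1)
P2 drop Q (P beats it: B:8>6 C:10>0)
P2 drop S (P beats it: B:8>4 C:10>8)
P2 drop T (P beats it: B:8>0 C:10>9)
P1→{B,C} P2→{P,R}

IESDS → P1:{B,C} P2:{P,R}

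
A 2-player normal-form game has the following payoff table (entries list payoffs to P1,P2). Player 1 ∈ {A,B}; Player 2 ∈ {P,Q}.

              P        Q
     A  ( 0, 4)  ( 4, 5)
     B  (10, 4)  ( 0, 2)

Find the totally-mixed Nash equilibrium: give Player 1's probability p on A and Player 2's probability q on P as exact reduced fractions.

P1 indiff ⇒ q·0+(1-q)·4 = q·10+(1-q)·0 ⇒ q(-10) = (1-q)(-4) ⇒ q = 2/7
P2 indiff ⇒ p·4+(1-p)·4 = p·5+(1-p)·2 ⇒ p(-1) = (1-p)(-2) ⇒ p = 2/3

(p,q) = (2/3, 2/7)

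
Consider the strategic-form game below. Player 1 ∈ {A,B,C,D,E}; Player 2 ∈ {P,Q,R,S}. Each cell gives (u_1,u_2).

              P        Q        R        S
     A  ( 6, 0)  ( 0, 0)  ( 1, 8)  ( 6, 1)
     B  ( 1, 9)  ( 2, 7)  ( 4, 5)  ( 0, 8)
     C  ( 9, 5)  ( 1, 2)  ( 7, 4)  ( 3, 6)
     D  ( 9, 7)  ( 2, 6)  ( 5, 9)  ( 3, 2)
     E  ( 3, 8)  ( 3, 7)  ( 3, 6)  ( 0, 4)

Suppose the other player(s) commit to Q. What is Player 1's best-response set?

BR_1 = {E}

u_1(A vs Q) = 0
u_1(B vs Q) = 2
u_1(C vs Q) = 1
u_1(D vs Q) = 2
u_1(E vs Q) = 3
max payoff 3 at {E}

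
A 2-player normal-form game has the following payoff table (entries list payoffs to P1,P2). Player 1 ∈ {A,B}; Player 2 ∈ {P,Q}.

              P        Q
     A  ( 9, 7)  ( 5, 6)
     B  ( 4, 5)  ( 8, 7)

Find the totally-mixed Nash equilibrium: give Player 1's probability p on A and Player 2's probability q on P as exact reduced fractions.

P1 mixes 2/3 on A; P2 mixes 3/8 on P

P1 indiff ⇒ q·9+(1-q)·5 = q·4+(1-q)·8 ⇒ q(5) = (1-q)(3) ⇒ q = 3/8
P2 indiff ⇒ p·7+(1-p)·5 = p·6+(1-p)·7 ⇒ p(1) = (1-p)(2) ⇒ p = 2/3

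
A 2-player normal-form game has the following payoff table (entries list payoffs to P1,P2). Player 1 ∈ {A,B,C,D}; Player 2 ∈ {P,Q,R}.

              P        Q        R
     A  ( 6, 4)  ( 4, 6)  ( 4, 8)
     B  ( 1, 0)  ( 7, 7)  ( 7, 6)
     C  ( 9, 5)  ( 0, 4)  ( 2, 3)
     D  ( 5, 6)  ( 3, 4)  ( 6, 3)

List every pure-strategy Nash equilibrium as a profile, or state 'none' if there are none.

(A,P): not NE [P1→C gives 9>6; P2→R gives 8>4]
(A,Q): not NE [P1→B gives 7>4; P2→R gives 8>6]
(A,R): not NE [P1→B gives 7>4]
(B,P): not NE [P1→C gives 9>1; P2→Q gives 7>0]
(B,Q): NE
(B,R): not NE [P2→Q gives 7>6]
(C,P): NE
(C,Q): not NE [P1→B gives 7>0; P2→P gives 5>4]
(C,R): not NE [P1→B gives 7>2; P2→P gives 5>3]
(D,P): not NE [P1→C gives 9>5]
(D,Q): not NE [P1→B gives 7>3; P2→P gives 6>4]
(D,R): not NE [P1→B gives 7>6; P2→P gives 6>3]

NE set: (B,Q), (C,P)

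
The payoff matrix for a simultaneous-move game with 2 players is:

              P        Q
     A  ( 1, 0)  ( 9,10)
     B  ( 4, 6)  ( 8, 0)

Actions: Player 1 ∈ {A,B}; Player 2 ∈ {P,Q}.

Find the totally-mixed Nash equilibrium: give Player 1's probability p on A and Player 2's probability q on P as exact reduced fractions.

P1 mixes 3/8 on A; P2 mixes 1/4 on P

P1 indiff ⇒ q·1+(1-q)·9 = q·4+(1-q)·8 ⇒ q(-3) = (1-q)(-1) ⇒ q = 1/4
P2 indiff ⇒ p·0+(1-p)·6 = p·10+(1-p)·0 ⇒ p(-10) = (1-p)(-6) ⇒ p = 3/8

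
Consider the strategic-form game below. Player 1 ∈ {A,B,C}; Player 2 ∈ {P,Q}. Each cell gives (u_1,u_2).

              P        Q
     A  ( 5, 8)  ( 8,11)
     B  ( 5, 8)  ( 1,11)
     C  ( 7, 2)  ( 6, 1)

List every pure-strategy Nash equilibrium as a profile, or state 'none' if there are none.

(A,P): not NE [P1→C gives 7>5; P2→Q gives 11>8]
(A,Q): NE
(B,P): not NE [P1→C gives 7>5; P2→Q gives 11>8]
(B,Q): not NE [P1→A gives 8>1]
(C,P): NE
(C,Q): not NE [P1→A gives 8>6; P2→P gives 2>1]

PSNE = {(A,Q), (C,P)}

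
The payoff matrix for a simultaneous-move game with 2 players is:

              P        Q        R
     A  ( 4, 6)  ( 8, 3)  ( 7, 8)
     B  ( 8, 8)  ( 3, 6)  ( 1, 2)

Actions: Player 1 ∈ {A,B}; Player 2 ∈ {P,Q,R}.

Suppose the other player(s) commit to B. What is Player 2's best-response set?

u_2(P vs B) = 8
u_2(Q vs B) = 6
u_2(R vs B) = 2
max payoff 8 at {P}

BR_2 = {P}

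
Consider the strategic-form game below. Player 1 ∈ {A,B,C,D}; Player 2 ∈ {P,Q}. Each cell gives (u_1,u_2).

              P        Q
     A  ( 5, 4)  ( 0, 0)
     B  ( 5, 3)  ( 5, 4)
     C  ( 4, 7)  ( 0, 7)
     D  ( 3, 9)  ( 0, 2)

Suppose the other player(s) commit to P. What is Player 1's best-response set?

u_1(A vs P) = 5
u_1(B vs P) = 5
u_1(C vs P) = 4
u_1(D vs P) = 3
max payoff 5 at {A,B}

P1 best: {A,B}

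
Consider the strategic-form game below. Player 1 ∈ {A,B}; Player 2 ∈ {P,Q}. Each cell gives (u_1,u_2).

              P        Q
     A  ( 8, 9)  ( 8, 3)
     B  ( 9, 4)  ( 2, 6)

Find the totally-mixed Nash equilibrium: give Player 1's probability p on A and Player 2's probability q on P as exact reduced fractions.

(p,q) = (1/4, 6/7)

P1 indiff ⇒ q·8+(1-q)·8 = q·9+(1-q)·2 ⇒ q(-1) = (1-q)(-6) ⇒ q = 6/7
P2 indiff ⇒ p·9+(1-p)·4 = p·3+(1-p)·6 ⇒ p(6) = (1-p)(2) ⇒ p = 1/4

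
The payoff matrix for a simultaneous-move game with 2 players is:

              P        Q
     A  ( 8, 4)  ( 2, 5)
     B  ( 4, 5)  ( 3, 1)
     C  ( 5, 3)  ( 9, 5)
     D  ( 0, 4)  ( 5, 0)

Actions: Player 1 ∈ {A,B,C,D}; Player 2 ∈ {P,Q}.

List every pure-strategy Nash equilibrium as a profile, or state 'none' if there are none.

(A,P): not NE [P2→Q gives 5>4]
(A,Q): not NE [P1→C gives 9>2]
(B,P): not NE [P1→A gives 8>4]
(B,Q): not NE [P1→C gives 9>3; P2→P gives 5>1]
(C,P): not NE [P1→A gives 8>5; P2→Q gives 5>3]
(C,Q): NE
(D,P): not NE [P1→A gives 8>0]
(D,Q): not NE [P1→C gives 9>5; P2→P gives 4>0]

PSNE = {(C,Q)}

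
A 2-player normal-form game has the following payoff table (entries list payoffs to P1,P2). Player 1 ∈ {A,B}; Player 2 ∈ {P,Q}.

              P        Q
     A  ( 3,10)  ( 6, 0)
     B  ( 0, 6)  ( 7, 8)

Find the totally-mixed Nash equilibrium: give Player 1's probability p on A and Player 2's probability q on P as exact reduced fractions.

P1 indiff ⇒ q·3+(1-q)·6 = q·0+(1-q)·7 ⇒ q(3) = (1-q)(1) ⇒ q = 1/4
P2 indiff ⇒ p·10+(1-p)·6 = p·0+(1-p)·8 ⇒ p(10) = (1-p)(2) ⇒ p = 1/6

(p,q) = (1/6, 1/4)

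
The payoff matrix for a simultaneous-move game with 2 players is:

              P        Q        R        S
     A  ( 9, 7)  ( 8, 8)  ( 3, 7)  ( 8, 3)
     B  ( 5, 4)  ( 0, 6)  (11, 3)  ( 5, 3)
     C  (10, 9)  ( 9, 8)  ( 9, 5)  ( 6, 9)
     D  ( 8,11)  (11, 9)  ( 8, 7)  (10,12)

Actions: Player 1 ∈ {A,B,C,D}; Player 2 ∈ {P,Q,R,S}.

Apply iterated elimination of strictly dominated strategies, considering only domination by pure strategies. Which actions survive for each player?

P2 drop R (Q beats it: A:8>7 B:6>3 C:8>5 D:9>7)
P1 drop B (A beats it: P:9>5 Q:8>0 S:8>5)
P1→{A,C,D} P2→{P,Q,S}

Survivors P1:{A,C,D} P2:{P,Q,S}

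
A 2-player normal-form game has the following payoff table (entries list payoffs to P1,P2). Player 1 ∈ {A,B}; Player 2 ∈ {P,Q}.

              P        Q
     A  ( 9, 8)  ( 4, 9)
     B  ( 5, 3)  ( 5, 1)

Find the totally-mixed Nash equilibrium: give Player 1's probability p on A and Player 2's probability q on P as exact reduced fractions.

p=2/3, q=1/5

P1 indiff ⇒ q·9+(1-q)·4 = q·5+(1-q)·5 ⇒ q(4) = (1-q)(1) ⇒ q = 1/5
P2 indiff ⇒ p·8+(1-p)·3 = p·9+(1-p)·1 ⇒ p(-1) = (1-p)(-2) ⇒ p = 2/3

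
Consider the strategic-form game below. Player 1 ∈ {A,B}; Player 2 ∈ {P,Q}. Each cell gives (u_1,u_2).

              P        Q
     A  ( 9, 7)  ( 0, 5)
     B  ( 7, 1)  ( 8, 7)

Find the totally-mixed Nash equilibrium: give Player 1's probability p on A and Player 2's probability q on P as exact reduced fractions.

P1 indiff ⇒ q·9+(1-q)·0 = q·7+(1-q)·8 ⇒ q(2) = (1-q)(8) ⇒ q = 4/5
P2 indiff ⇒ p·7+(1-p)·1 = p·5+(1-p)·7 ⇒ p(2) = (1-p)(6) ⇒ p = 3/4

(p,q) = (3/4, 4/5)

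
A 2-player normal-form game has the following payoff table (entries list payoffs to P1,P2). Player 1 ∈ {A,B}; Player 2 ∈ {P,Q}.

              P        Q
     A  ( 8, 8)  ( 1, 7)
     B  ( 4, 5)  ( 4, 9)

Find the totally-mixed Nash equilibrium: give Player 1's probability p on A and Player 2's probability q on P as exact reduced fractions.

P1 indiff ⇒ q·8+(1-q)·1 = q·4+(1-q)·4 ⇒ q(4) = (1-q)(3) ⇒ q = 3/7
P2 indiff ⇒ p·8+(1-p)·5 = p·7+(1-p)·9 ⇒ p(1) = (1-p)(4) ⇒ p = 4/5

(p,q) = (4/5, 3/7)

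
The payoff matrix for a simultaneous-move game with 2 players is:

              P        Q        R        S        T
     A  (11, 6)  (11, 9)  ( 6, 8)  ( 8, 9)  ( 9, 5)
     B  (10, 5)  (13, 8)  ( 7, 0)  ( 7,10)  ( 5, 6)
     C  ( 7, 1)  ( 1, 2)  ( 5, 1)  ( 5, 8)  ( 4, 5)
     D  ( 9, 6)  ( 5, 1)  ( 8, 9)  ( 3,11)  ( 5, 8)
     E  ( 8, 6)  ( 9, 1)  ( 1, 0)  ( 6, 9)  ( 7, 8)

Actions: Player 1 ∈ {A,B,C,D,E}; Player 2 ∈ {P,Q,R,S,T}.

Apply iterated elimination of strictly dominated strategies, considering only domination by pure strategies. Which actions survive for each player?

P1 drop C (A beats it: P:11>7 Q:11>1 R:6>5 S:8>5 T:9>4)
P1 drop E (A beats it: P:11>8 Q:11>9 R:6>1 S:8>6 T:9>7)
P2 drop P (S beats it: A:9>6 B:10>5 D:11>6)
P2 drop R (S beats it: A:9>8 B:10>0 D:11>9)
P1 drop D (A beats it: Q:11>5 S:8>3 T:9>5)
P2 drop T (Q beats it: A:9>5 B:8>6)
P1→{A,B} P2→{Q,S}

Survivors P1:{A,B} P2:{Q,S}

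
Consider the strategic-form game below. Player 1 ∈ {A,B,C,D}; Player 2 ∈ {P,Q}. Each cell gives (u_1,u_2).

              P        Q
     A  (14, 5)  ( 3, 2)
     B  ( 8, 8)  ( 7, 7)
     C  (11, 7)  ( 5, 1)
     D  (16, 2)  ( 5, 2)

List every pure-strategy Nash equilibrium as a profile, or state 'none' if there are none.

Nash profiles: (D,P)

(A,P): not NE [P1→D gives 16>14]
(A,Q): not NE [P1→B gives 7>3; P2→P gives 5>2]
(B,P): not NE [P1→D gives 16>8]
(B,Q): not NE [P2→P gives 8>7]
(C,P): not NE [P1→D gives 16>11]
(C,Q): not NE [P1→B gives 7>5; P2→P gives 7>1]
(D,P): NE
(D,Q): not NE [P1→B gives 7>5]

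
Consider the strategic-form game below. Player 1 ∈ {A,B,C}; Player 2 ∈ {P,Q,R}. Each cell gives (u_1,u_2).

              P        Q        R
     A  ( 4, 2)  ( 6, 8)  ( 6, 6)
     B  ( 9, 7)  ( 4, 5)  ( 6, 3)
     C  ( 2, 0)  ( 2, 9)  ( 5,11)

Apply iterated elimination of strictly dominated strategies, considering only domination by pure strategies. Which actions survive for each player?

Survivors P1:{A,B} P2:{P,Q}

P1 drop C (A beats it: P:4>2 Q:6>2 R:6>5)
P2 drop R (Q beats it: A:8>6 B:5>3)
P1→{A,B} P2→{P,Q}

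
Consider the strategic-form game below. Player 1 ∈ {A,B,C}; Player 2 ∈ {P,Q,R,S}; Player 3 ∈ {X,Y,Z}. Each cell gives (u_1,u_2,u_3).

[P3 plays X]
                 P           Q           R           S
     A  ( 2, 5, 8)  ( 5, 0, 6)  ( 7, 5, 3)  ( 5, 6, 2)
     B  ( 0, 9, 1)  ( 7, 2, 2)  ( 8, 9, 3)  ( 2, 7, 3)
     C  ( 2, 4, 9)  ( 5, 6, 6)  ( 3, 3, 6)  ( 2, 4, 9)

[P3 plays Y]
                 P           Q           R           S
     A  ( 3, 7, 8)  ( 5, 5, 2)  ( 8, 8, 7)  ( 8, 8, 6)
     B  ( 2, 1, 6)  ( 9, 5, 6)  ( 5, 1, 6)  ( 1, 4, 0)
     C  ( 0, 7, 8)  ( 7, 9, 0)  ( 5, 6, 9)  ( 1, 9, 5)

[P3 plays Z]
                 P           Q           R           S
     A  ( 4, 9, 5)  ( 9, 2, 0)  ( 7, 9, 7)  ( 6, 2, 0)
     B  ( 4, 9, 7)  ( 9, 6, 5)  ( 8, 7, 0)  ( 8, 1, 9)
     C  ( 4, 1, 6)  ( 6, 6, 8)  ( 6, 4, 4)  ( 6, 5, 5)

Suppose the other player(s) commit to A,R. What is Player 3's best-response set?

u_3(X vs A,R) = 3
u_3(Y vs A,R) = 7
u_3(Z vs A,R) = 7
max payoff 7 at {Y,Z}

P3 best: {Y,Z}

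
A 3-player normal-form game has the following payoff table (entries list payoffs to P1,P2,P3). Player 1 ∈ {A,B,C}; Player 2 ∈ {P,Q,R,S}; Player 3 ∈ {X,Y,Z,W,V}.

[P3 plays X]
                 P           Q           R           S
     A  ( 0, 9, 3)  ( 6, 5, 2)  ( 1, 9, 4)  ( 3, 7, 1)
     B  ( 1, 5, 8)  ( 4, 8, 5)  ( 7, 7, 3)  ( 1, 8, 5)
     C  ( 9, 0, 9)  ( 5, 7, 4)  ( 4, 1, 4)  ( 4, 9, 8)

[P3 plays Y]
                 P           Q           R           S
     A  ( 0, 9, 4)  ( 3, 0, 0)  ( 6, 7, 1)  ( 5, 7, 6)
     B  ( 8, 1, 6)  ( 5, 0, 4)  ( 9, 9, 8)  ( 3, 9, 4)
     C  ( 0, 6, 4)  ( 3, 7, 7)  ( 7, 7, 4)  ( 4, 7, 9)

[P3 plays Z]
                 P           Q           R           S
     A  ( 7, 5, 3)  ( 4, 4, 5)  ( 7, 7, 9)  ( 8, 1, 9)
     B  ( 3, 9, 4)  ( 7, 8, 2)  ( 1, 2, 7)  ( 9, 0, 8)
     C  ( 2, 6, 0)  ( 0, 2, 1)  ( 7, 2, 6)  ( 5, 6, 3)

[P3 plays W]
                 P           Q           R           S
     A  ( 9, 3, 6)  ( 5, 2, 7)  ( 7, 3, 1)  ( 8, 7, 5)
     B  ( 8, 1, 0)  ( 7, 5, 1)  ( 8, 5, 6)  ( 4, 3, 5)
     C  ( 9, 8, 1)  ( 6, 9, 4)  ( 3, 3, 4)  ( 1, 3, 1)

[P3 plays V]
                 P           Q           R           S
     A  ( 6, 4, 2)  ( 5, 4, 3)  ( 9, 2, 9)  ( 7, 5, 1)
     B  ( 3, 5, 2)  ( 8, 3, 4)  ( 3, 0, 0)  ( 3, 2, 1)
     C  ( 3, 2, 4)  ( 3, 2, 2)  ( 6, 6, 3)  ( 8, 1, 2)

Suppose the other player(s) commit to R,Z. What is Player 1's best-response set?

u_1(A vs R,Z) = 7
u_1(B vs R,Z) = 1
u_1(C vs R,Z) = 7
max payoff 7 at {A,C}

argmax u_1 = {A,C}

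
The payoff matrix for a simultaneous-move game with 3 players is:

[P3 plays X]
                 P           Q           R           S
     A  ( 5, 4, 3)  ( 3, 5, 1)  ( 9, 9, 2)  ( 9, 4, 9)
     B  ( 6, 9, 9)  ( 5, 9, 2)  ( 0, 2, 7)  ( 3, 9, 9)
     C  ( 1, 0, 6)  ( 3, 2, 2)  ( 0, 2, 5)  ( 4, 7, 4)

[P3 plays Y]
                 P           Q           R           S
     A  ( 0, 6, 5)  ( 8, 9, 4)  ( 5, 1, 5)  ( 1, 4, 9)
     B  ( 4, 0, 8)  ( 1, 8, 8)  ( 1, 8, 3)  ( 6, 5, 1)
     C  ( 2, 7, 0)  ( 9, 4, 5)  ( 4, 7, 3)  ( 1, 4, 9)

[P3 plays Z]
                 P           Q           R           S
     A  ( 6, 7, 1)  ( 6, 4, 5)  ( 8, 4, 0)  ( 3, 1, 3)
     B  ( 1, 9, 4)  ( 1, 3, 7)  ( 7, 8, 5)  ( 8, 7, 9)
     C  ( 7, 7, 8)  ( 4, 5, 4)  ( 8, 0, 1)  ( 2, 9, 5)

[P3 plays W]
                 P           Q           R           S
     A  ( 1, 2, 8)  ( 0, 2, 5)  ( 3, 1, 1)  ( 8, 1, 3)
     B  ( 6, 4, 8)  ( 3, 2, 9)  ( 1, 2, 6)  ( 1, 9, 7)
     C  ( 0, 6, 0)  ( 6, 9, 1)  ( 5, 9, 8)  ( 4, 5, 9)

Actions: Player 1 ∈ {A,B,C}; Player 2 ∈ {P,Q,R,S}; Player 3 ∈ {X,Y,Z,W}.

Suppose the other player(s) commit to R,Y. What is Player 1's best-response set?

BR_1 = {A}

u_1(A vs R,Y) = 5
u_1(B vs R,Y) = 1
u_1(C vs R,Y) = 4
max payoff 5 at {A}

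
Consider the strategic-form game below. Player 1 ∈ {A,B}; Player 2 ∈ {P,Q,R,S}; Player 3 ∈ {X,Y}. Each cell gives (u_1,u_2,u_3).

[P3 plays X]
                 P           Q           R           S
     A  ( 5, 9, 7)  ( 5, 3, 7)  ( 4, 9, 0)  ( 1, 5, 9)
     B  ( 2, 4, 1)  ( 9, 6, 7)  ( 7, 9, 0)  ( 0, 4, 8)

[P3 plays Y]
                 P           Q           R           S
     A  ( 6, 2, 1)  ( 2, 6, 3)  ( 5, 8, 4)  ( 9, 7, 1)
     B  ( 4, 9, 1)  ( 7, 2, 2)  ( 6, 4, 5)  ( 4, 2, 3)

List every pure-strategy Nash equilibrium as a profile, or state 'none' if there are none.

NE set: (A,P,X)

(A,P,X): NE
(A,P,Y): not NE [P2→R gives 8>2; P3→X gives 7>1]
(A,Q,X): not NE [P1→B gives 9>5; P2→R gives 9>3]
(A,Q,Y): not NE [P1→B gives 7>2; P2→R gives 8>6; P3→X gives 7>3]
(A,R,X): not NE [P1→B gives 7>4; P3→Y gives 4>0]
(A,R,Y): not NE [P1→B gives 6>5]
(A,S,X): not NE [P2→R gives 9>5]
(A,S,Y): not NE [P2→R gives 8>7; P3→X gives 9>1]
(B,P,X): not NE [P1→A gives 5>2; P2→R gives 9>4]
(B,P,Y): not NE [P1→A gives 6>4]
(B,Q,X): not NE [P2→R gives 9>6]
(B,Q,Y): not NE [P2→P gives 9>2; P3→X gives 7>2]
(B,R,X): not NE [P3→Y gives 5>0]
(B,R,Y): not NE [P2→P gives 9>4]
(B,S,X): not NE [P1→A gives 1>0; P2→R gives 9>4]
(B,S,Y): not NE [P1→A gives 9>4; P2→P gives 9>2; P3→X gives 8>3]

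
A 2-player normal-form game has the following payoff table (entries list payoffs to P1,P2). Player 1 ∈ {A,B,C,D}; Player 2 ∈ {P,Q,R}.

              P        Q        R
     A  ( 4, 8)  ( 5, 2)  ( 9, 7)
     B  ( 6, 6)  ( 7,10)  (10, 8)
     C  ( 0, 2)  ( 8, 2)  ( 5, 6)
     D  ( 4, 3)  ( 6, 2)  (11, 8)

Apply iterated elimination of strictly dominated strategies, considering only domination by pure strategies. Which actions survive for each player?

P1 drop A (B beats it: P:6>4 Q:7>5 R:10>9)
P2 drop P (R beats it: B:8>6 C:6>2 D:8>3)
P1→{B,C,D} P2→{Q,R}

Survivors P1:{B,C,D} P2:{Q,R}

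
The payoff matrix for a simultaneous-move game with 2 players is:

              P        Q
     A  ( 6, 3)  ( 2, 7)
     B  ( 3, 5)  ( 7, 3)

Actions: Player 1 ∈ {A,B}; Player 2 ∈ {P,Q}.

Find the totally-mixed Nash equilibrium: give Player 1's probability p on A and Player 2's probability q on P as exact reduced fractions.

P1 indiff ⇒ q·6+(1-q)·2 = q·3+(1-q)·7 ⇒ q(3) = (1-q)(5) ⇒ q = 5/8
P2 indiff ⇒ p·3+(1-p)·5 = p·7+(1-p)·3 ⇒ p(-4) = (1-p)(-2) ⇒ p = 1/3

P1 mixes 1/3 on A; P2 mixes 5/8 on P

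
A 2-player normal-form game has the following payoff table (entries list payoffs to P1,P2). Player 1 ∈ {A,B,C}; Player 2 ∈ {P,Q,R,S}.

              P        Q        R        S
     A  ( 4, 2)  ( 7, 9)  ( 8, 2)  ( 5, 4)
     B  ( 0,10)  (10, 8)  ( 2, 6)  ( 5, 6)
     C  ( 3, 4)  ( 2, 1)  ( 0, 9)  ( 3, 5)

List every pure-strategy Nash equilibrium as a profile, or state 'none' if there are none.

PSNE: ∅

(A,P): not NE [P2→Q gives 9>2]
(A,Q): not NE [P1→B gives 10>7]
(A,R): not NE [P2→Q gives 9>2]
(A,S): not NE [P2→Q gives 9>4]
(B,P): not NE [P1→A gives 4>0]
(B,Q): not NE [P2→P gives 10>8]
(B,R): not NE [P1→A gives 8>2; P2→P gives 10>6]
(B,S): not NE [P2→P gives 10>6]
(C,P): not NE [P1→A gives 4>3; P2→R gives 9>4]
(C,Q): not NE [P1→B gives 10>2; P2→R gives 9>1]
(C,R): not NE [P1→A gives 8>0]
(C,S): not NE [P1→B gives 5>3; P2→R gives 9>5]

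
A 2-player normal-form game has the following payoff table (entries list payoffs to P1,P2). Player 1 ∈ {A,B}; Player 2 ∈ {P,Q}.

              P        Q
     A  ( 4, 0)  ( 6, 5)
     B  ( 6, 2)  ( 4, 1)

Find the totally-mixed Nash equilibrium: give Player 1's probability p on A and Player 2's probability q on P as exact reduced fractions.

P1 indiff ⇒ q·4+(1-q)·6 = q·6+(1-q)·4 ⇒ q(-2) = (1-q)(-2) ⇒ q = 1/2
P2 indiff ⇒ p·0+(1-p)·2 = p·5+(1-p)·1 ⇒ p(-5) = (1-p)(-1) ⇒ p = 1/6

p=1/6, q=1/2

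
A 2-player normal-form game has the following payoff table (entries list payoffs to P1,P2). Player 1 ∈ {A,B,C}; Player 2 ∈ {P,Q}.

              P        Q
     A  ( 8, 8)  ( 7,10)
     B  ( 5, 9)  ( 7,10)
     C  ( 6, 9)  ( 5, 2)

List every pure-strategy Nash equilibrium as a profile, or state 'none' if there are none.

NE set: (A,Q), (B,Q)

(A,P): not NE [P2→Q gives 10>8]
(A,Q): NE
(B,P): not NE [P1→A gives 8>5; P2→Q gives 10>9]
(B,Q): NE
(C,P): not NE [P1→A gives 8>6]
(C,Q): not NE [P1→B gives 7>5; P2→P gives 9>2]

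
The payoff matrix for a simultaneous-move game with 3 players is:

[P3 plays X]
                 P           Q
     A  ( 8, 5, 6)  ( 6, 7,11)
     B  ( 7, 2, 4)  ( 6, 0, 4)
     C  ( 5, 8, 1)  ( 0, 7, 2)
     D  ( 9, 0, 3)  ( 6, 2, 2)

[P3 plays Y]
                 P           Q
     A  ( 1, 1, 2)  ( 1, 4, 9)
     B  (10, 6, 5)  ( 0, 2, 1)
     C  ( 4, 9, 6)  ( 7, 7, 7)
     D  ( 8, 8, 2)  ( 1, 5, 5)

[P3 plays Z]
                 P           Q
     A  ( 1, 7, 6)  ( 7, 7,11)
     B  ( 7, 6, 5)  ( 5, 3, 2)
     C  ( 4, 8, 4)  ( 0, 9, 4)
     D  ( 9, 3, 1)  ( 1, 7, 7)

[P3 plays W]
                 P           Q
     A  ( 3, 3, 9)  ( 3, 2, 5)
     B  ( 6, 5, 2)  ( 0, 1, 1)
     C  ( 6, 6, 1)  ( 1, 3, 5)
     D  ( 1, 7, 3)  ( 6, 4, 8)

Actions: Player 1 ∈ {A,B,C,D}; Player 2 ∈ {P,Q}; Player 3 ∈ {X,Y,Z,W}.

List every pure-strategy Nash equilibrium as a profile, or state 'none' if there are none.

(A,P,X): not NE [P1→D gives 9>8; P2→Q gives 7>5; P3→W gives 9>6]
(A,P,Y): not NE [P1→B gives 10>1; P2→Q gives 4>1; P3→W gives 9>2]
(A,P,Z): not NE [P1→D gives 9>1; P3→W gives 9>6]
(A,P,W): not NE [P1→C gives 6>3]
(A,Q,X): NE
(A,Q,Y): not NE [P1→C gives 7>1; P3→Z gives 11>9]
(A,Q,Z): NE
(A,Q,W): not NE [P1→D gives 6>3; P2→P gives 3>2; P3→Z gives 11>5]
(B,P,X): not NE [P1→D gives 9>7; P3→Z gives 5>4]
(B,P,Y): NE
(B,P,Z): not NE [P1→D gives 9>7]
(B,P,W): not NE [P3→Z gives 5>2]
(B,Q,X): not NE [P2→P gives 2>0]
(B,Q,Y): not NE [P1→C gives 7>0; P2→P gives 6>2; P3→X gives 4>1]
(B,Q,Z): not NE [P1→A gives 7>5; P2→P gives 6>3; P3→X gives 4>2]
(B,Q,W): not NE [P1→D gives 6>0; P2→P gives 5>1; P3→X gives 4>1]
(C,P,X): not NE [P1→D gives 9>5; P3→Y gives 6>1]
(C,P,Y): not NE [P1→B gives 10>4]
(C,P,Z): not NE [P1→D gives 9>4; P2→Q gives 9>8; P3→Y gives 6>4]
(C,P,W): not NE [P3→Y gives 6>1]
(C,Q,X): not NE [P1→D gives 6>0; P2→P gives 8>7; P3→Y gives 7>2]
(C,Q,Y): not NE [P2→P gives 9>7]
(C,Q,Z): not NE [P1→A gives 7>0; P3→Y gives 7>4]
(C,Q,W): not NE [P1→D gives 6>1; P2→P gives 6>3; P3→Y gives 7>5]
(D,P,X): not NE [P2→Q gives 2>0]
(D,P,Y): not NE [P1→B gives 10>8; P3→W gives 3>2]
(D,P,Z): not NE [P2→Q gives 7>3; P3→W gives 3>1]
(D,P,W): not NE [P1→C gives 6>1]
(D,Q,X): not NE [P3→W gives 8>2]
(D,Q,Y): not NE [P1→C gives 7>1; P2→P gives 8>5; P3→W gives 8>5]
(D,Q,Z): not NE [P1→A gives 7>1; P3→W gives 8>7]
(D,Q,W): not NE [P2→P gives 7>4]

NE set: (A,Q,X), (A,Q,Z), (B,P,Y)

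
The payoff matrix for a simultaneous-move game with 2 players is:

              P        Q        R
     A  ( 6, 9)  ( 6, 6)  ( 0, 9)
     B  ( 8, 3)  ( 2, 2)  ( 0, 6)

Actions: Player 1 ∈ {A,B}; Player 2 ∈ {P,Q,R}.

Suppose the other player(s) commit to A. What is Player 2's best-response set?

P2 best: {P,R}

u_2(P vs A) = 9
u_2(Q vs A) = 6
u_2(R vs A) = 9
max payoff 9 at {P,R}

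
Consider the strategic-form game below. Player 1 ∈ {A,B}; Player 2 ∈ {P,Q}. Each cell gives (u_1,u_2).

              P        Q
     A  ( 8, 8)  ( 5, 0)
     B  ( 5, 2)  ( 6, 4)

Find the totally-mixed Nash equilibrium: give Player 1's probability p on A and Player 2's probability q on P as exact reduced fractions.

p=1/5, q=1/4

P1 indiff ⇒ q·8+(1-q)·5 = q·5+(1-q)·6 ⇒ q(3) = (1-q)(1) ⇒ q = 1/4
P2 indiff ⇒ p·8+(1-p)·2 = p·0+(1-p)·4 ⇒ p(8) = (1-p)(2) ⇒ p = 1/5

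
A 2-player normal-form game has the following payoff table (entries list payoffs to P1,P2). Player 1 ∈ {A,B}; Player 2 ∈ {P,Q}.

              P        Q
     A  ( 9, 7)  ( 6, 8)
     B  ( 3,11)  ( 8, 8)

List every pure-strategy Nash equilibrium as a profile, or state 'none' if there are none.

Equilibria: none

(A,P): not NE [P2→Q gives 8>7]
(A,Q): not NE [P1→B gives 8>6]
(B,P): not NE [P1→A gives 9>3]
(B,Q): not NE [P2→P gives 11>8]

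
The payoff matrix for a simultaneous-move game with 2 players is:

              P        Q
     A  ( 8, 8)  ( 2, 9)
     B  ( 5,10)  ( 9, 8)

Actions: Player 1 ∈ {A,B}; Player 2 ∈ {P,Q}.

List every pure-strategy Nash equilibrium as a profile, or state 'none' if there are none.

Equilibria: none

(A,P): not NE [P2→Q gives 9>8]
(A,Q): not NE [P1→B gives 9>2]
(B,P): not NE [P1→A gives 8>5]
(B,Q): not NE [P2→P gives 10>8]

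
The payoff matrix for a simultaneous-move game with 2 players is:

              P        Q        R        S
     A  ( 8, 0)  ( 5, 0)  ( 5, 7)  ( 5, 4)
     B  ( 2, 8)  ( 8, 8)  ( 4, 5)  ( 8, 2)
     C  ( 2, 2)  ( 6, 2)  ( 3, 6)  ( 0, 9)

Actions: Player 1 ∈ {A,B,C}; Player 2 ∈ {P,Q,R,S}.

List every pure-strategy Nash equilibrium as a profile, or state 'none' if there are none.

Nash profiles: (A,R), (B,Q)

(A,P): not NE [P2→R gives 7>0]
(A,Q): not NE [P1→B gives 8>5; P2→R gives 7>0]
(A,R): NE
(A,S): not NE [P1→B gives 8>5; P2→R gives 7>4]
(B,P): not NE [P1→A gives 8>2]
(B,Q): NE
(B,R): not NE [P1→A gives 5>4; P2→Q gives 8>5]
(B,S): not NE [P2→Q gives 8>2]
(C,P): not NE [P1→A gives 8>2; P2→S gives 9>2]
(C,Q): not NE [P1→B gives 8>6; P2→S gives 9>2]
(C,R): not NE [P1→A gives 5>3; P2→S gives 9>6]
(C,S): not NE [P1→B gives 8>0]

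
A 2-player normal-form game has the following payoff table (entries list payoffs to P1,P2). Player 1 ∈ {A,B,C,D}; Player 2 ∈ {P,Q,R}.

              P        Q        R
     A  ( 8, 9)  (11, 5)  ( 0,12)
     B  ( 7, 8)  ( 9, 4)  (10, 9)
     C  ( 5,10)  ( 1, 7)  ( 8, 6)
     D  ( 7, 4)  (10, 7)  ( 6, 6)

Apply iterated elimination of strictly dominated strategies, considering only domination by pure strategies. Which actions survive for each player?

IESDS → P1:{A,B,D} P2:{Q,R}

P1 drop C (B beats it: P:7>5 Q:9>1 R:10>8)
P2 drop P (R beats it: A:12>9 B:9>8 D:6>4)
P1→{A,B,D} P2→{Q,R}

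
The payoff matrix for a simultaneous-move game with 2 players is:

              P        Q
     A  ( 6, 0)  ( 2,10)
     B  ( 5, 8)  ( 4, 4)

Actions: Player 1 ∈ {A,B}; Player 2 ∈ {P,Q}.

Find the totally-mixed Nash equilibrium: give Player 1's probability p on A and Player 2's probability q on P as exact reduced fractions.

p=2/7, q=2/3

P1 indiff ⇒ q·6+(1-q)·2 = q·5+(1-q)·4 ⇒ q(1) = (1-q)(2) ⇒ q = 2/3
P2 indiff ⇒ p·0+(1-p)·8 = p·10+(1-p)·4 ⇒ p(-10) = (1-p)(-4) ⇒ p = 2/7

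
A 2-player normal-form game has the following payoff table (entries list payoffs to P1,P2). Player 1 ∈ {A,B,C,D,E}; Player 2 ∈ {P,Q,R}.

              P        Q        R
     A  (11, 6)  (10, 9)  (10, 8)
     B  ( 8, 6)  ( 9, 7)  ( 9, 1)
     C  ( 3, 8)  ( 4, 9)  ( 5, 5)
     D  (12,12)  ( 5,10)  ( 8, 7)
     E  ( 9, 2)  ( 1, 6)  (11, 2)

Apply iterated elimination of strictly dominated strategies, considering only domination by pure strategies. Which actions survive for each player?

P1 drop B (A beats it: P:11>8 Q:10>9 R:10>9)
P1 drop C (A beats it: P:11>3 Q:10>4 R:10>5)
P2 drop R (Q beats it: A:9>8 D:10>7 E:6>2)
P1 drop E (A beats it: P:11>9 Q:10>1)
P1→{A,D} P2→{P,Q}

Remaining: P1:{A,D} P2:{P,Q}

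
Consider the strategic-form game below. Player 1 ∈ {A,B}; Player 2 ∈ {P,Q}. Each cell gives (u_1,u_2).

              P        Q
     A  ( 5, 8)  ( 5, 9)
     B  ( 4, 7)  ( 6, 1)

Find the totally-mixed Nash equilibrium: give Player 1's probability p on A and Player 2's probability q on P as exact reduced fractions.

(p,q) = (6/7, 1/2)

P1 indiff ⇒ q·5+(1-q)·5 = q·4+(1-q)·6 ⇒ q(1) = (1-q)(1) ⇒ q = 1/2
P2 indiff ⇒ p·8+(1-p)·7 = p·9+(1-p)·1 ⇒ p(-1) = (1-p)(-6) ⇒ p = 6/7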